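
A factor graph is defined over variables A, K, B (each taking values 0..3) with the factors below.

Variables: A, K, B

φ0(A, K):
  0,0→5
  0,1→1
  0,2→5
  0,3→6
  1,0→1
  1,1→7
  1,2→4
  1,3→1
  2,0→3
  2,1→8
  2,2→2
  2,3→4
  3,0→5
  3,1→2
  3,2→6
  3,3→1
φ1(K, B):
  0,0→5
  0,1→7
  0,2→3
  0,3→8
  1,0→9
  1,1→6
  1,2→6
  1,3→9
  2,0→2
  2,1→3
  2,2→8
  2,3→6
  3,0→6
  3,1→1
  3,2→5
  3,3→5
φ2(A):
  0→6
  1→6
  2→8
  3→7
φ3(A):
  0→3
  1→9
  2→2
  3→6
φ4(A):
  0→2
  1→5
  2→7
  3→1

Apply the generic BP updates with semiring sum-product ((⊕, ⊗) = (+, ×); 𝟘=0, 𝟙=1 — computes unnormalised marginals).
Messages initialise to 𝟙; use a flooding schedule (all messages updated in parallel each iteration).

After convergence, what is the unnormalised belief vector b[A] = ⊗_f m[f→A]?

init: all messages = 𝟙 over 4 values
r1 m[φ0→A] = [17, 13, 17, 14]
r1 m[φ0→K] = [14, 18, 17, 12]
r1 m[φ1→K] = [23, 30, 19, 17]
r1 m[φ1→B] = [22, 17, 22, 28]
r1 m[φ2→A] = [6, 6, 8, 7]
r1 m[φ3→A] = [3, 9, 2, 6]
r1 m[φ4→A] = [2, 5, 7, 1]
r1 m[A→φ0] = [1, 1, 1, 1]
r1 m[A→φ2] = [1, 1, 1, 1]
r1 m[A→φ3] = [1, 1, 1, 1]
r1 m[A→φ4] = [1, 1, 1, 1]
r1 m[K→φ0] = [1, 1, 1, 1]
r1 m[K→φ1] = [1, 1, 1, 1]
r1 m[B→φ1] = [1, 1, 1, 1]
r2 m[φ0→A] = [17, 13, 17, 14]
r2 m[φ0→K] = [14, 18, 17, 12]
r2 m[φ1→K] = [23, 30, 19, 17]
r2 m[φ1→B] = [22, 17, 22, 28]
r2 m[φ2→A] = [6, 6, 8, 7]
r2 m[φ3→A] = [3, 9, 2, 6]
r2 m[φ4→A] = [2, 5, 7, 1]
r2 m[A→φ0] = [36, 270, 112, 42]
r2 m[A→φ2] = [102, 585, 238, 84]
r2 m[A→φ3] = [204, 390, 952, 98]
r2 m[A→φ4] = [306, 702, 272, 588]
r2 m[K→φ0] = [23, 30, 19, 17]
r2 m[K→φ1] = [14, 18, 17, 12]
r2 m[B→φ1] = [1, 1, 1, 1]
r3 m[φ0→A] = [342, 326, 415, 306]
r3 m[φ0→K] = [996, 2906, 1736, 976]
r3 m[φ1→K] = [23, 30, 19, 17]
r3 m[φ1→B] = [338, 269, 346, 436]
r3 m[φ2→A] = [6, 6, 8, 7]
r3 m[φ3→A] = [3, 9, 2, 6]
r3 m[φ4→A] = [2, 5, 7, 1]
r3 m[A→φ0] = [36, 270, 112, 42]
r3 m[A→φ2] = [102, 585, 238, 84]
r3 m[A→φ3] = [204, 390, 952, 98]
r3 m[A→φ4] = [306, 702, 272, 588]
r3 m[K→φ0] = [23, 30, 19, 17]
r3 m[K→φ1] = [14, 18, 17, 12]
r3 m[B→φ1] = [1, 1, 1, 1]
r4 m[φ0→A] = [342, 326, 415, 306]
r4 m[φ0→K] = [996, 2906, 1736, 976]
r4 m[φ1→K] = [23, 30, 19, 17]
r4 m[φ1→B] = [338, 269, 346, 436]
r4 m[φ2→A] = [6, 6, 8, 7]
r4 m[φ3→A] = [3, 9, 2, 6]
r4 m[φ4→A] = [2, 5, 7, 1]
r4 m[A→φ0] = [36, 270, 112, 42]
r4 m[A→φ2] = [2052, 14670, 5810, 1836]
r4 m[A→φ3] = [4104, 9780, 23240, 2142]
r4 m[A→φ4] = [6156, 17604, 6640, 12852]
r4 m[K→φ0] = [23, 30, 19, 17]
r4 m[K→φ1] = [996, 2906, 1736, 976]
r4 m[B→φ1] = [1, 1, 1, 1]
r5 m[φ0→A] = [342, 326, 415, 306]
r5 m[φ0→K] = [996, 2906, 1736, 976]
r5 m[φ1→K] = [23, 30, 19, 17]
r5 m[φ1→B] = [40462, 30592, 39192, 49418]
r5 m[φ2→A] = [6, 6, 8, 7]
r5 m[φ3→A] = [3, 9, 2, 6]
r5 m[φ4→A] = [2, 5, 7, 1]
r5 m[A→φ0] = [36, 270, 112, 42]
r5 m[A→φ2] = [2052, 14670, 5810, 1836]
r5 m[A→φ3] = [4104, 9780, 23240, 2142]
r5 m[A→φ4] = [6156, 17604, 6640, 12852]
r5 m[K→φ0] = [23, 30, 19, 17]
r5 m[K→φ1] = [996, 2906, 1736, 976]
r5 m[B→φ1] = [1, 1, 1, 1]
r6 m[φ0→A] = [342, 326, 415, 306]
r6 m[φ0→K] = [996, 2906, 1736, 976]
r6 m[φ1→K] = [23, 30, 19, 17]
r6 m[φ1→B] = [40462, 30592, 39192, 49418]
r6 m[φ2→A] = [6, 6, 8, 7]
r6 m[φ3→A] = [3, 9, 2, 6]
r6 m[φ4→A] = [2, 5, 7, 1]
r6 m[A→φ0] = [36, 270, 112, 42]
r6 m[A→φ2] = [2052, 14670, 5810, 1836]
r6 m[A→φ3] = [4104, 9780, 23240, 2142]
r6 m[A→φ4] = [6156, 17604, 6640, 12852]
r6 m[K→φ0] = [23, 30, 19, 17]
r6 m[K→φ1] = [996, 2906, 1736, 976]
r6 m[B→φ1] = [1, 1, 1, 1]
fixed point reached at round 6
b[A] = ⊗ incoming = [12312, 88020, 46480, 12852]

b[A] = [12312, 88020, 46480, 12852]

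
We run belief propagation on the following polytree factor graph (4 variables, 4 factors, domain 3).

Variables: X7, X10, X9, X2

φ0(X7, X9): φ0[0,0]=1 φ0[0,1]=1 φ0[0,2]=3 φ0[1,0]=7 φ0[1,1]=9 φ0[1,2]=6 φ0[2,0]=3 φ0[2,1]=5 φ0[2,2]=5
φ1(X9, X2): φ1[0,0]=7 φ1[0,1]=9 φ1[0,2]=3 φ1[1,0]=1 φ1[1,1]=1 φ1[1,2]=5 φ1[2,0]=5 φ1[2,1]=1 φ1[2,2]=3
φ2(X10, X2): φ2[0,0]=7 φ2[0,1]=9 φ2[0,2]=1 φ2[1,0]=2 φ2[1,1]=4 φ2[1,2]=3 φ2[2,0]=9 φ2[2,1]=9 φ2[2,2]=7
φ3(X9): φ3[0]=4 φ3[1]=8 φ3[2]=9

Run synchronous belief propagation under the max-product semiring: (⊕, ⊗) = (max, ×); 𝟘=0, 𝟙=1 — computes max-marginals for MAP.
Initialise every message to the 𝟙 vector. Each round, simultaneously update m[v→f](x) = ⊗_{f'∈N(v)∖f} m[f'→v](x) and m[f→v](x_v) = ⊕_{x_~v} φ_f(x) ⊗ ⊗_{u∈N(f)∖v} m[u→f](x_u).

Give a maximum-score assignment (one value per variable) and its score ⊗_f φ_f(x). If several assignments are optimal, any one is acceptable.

assignment: (X7=1, X10=2, X9=1, X2=2); score = 2520

init: all messages = 𝟙 over 3 values
r1 m[φ0→X7] = [3, 9, 5]
r1 m[φ0→X9] = [7, 9, 6]
r1 m[φ1→X9] = [9, 5, 5]
r1 m[φ1→X2] = [7, 9, 5]
r1 m[φ2→X10] = [9, 4, 9]
r1 m[φ2→X2] = [9, 9, 7]
r1 m[φ3→X9] = [4, 8, 9]
r1 m[X7→φ0] = [1, 1, 1]
r1 m[X10→φ2] = [1, 1, 1]
r1 m[X9→φ0] = [1, 1, 1]
r1 m[X9→φ1] = [1, 1, 1]
r1 m[X9→φ3] = [1, 1, 1]
r1 m[X2→φ1] = [1, 1, 1]
r1 m[X2→φ2] = [1, 1, 1]
r2 m[φ0→X7] = [3, 9, 5]
r2 m[φ0→X9] = [7, 9, 6]
r2 m[φ1→X9] = [9, 5, 5]
r2 m[φ1→X2] = [7, 9, 5]
r2 m[φ2→X10] = [9, 4, 9]
r2 m[φ2→X2] = [9, 9, 7]
r2 m[φ3→X9] = [4, 8, 9]
r2 m[X7→φ0] = [1, 1, 1]
r2 m[X10→φ2] = [1, 1, 1]
r2 m[X9→φ0] = [36, 40, 45]
r2 m[X9→φ1] = [28, 72, 54]
r2 m[X9→φ3] = [63, 45, 30]
r2 m[X2→φ1] = [9, 9, 7]
r2 m[X2→φ2] = [7, 9, 5]
r3 m[φ0→X7] = [135, 360, 225]
r3 m[φ0→X9] = [7, 9, 6]
r3 m[φ1→X9] = [81, 35, 45]
r3 m[φ1→X2] = [270, 252, 360]
r3 m[φ2→X10] = [81, 36, 81]
r3 m[φ2→X2] = [9, 9, 7]
r3 m[φ3→X9] = [4, 8, 9]
r3 m[X7→φ0] = [1, 1, 1]
r3 m[X10→φ2] = [1, 1, 1]
r3 m[X9→φ0] = [36, 40, 45]
r3 m[X9→φ1] = [28, 72, 54]
r3 m[X9→φ3] = [63, 45, 30]
r3 m[X2→φ1] = [9, 9, 7]
r3 m[X2→φ2] = [7, 9, 5]
r4 m[φ0→X7] = [135, 360, 225]
r4 m[φ0→X9] = [7, 9, 6]
r4 m[φ1→X9] = [81, 35, 45]
r4 m[φ1→X2] = [270, 252, 360]
r4 m[φ2→X10] = [81, 36, 81]
r4 m[φ2→X2] = [9, 9, 7]
r4 m[φ3→X9] = [4, 8, 9]
r4 m[X7→φ0] = [1, 1, 1]
r4 m[X10→φ2] = [1, 1, 1]
r4 m[X9→φ0] = [324, 280, 405]
r4 m[X9→φ1] = [28, 72, 54]
r4 m[X9→φ3] = [567, 315, 270]
r4 m[X2→φ1] = [9, 9, 7]
r4 m[X2→φ2] = [270, 252, 360]
r5 m[φ0→X7] = [1215, 2520, 2025]
r5 m[φ0→X9] = [7, 9, 6]
r5 m[φ1→X9] = [81, 35, 45]
r5 m[φ1→X2] = [270, 252, 360]
r5 m[φ2→X10] = [2268, 1080, 2520]
r5 m[φ2→X2] = [9, 9, 7]
r5 m[φ3→X9] = [4, 8, 9]
r5 m[X7→φ0] = [1, 1, 1]
r5 m[X10→φ2] = [1, 1, 1]
r5 m[X9→φ0] = [324, 280, 405]
r5 m[X9→φ1] = [28, 72, 54]
r5 m[X9→φ3] = [567, 315, 270]
r5 m[X2→φ1] = [9, 9, 7]
r5 m[X2→φ2] = [270, 252, 360]
r6 m[φ0→X7] = [1215, 2520, 2025]
r6 m[φ0→X9] = [7, 9, 6]
r6 m[φ1→X9] = [81, 35, 45]
r6 m[φ1→X2] = [270, 252, 360]
r6 m[φ2→X10] = [2268, 1080, 2520]
r6 m[φ2→X2] = [9, 9, 7]
r6 m[φ3→X9] = [4, 8, 9]
r6 m[X7→φ0] = [1, 1, 1]
r6 m[X10→φ2] = [1, 1, 1]
r6 m[X9→φ0] = [324, 280, 405]
r6 m[X9→φ1] = [28, 72, 54]
r6 m[X9→φ3] = [567, 315, 270]
r6 m[X2→φ1] = [9, 9, 7]
r6 m[X2→φ2] = [270, 252, 360]
fixed point reached at round 6
traceback from X7: (X7=1, X10=2, X9=1, X2=2), score=2520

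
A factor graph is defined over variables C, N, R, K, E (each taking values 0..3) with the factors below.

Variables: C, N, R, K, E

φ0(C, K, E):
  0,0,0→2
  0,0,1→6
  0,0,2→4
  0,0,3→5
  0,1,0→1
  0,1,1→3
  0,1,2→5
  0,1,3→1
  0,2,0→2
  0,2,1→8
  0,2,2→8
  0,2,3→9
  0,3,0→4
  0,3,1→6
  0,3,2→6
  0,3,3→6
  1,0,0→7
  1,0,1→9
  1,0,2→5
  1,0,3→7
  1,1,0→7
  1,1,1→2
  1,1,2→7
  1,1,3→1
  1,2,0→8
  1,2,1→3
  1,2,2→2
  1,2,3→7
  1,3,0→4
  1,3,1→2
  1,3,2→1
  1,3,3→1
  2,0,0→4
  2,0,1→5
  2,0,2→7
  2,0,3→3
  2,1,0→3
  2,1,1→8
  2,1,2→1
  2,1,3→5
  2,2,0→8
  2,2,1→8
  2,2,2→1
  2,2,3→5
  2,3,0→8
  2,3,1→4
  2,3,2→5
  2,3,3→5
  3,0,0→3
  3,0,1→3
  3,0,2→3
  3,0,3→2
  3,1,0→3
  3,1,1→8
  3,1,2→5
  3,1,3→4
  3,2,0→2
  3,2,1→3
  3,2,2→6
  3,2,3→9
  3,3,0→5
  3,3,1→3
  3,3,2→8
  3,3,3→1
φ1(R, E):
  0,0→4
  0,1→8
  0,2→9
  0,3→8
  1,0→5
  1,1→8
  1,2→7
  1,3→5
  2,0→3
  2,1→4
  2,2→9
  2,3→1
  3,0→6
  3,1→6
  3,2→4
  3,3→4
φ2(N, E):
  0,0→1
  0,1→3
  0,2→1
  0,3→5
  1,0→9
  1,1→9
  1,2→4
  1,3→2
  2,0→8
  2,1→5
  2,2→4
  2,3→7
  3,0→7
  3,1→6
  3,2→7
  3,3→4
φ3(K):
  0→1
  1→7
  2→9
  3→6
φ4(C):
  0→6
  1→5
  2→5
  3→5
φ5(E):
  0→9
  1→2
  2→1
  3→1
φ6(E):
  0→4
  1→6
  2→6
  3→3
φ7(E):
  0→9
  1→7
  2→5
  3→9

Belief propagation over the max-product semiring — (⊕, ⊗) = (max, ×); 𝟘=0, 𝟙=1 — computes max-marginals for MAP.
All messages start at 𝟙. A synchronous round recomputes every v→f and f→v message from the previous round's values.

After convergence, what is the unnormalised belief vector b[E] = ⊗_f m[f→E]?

init: all messages = 𝟙 over 4 values
r1 m[φ0→C] = [9, 9, 8, 9]
r1 m[φ0→K] = [9, 8, 9, 8]
r1 m[φ0→E] = [8, 9, 8, 9]
r1 m[φ1→R] = [9, 8, 9, 6]
r1 m[φ1→E] = [6, 8, 9, 8]
r1 m[φ2→N] = [5, 9, 8, 7]
r1 m[φ2→E] = [9, 9, 7, 7]
r1 m[φ3→K] = [1, 7, 9, 6]
r1 m[φ4→C] = [6, 5, 5, 5]
r1 m[φ5→E] = [9, 2, 1, 1]
r1 m[φ6→E] = [4, 6, 6, 3]
r1 m[φ7→E] = [9, 7, 5, 9]
r1 m[C→φ0] = [1, 1, 1, 1]
r1 m[C→φ4] = [1, 1, 1, 1]
r1 m[N→φ2] = [1, 1, 1, 1]
r1 m[R→φ1] = [1, 1, 1, 1]
r1 m[K→φ0] = [1, 1, 1, 1]
r1 m[K→φ3] = [1, 1, 1, 1]
r1 m[E→φ0] = [1, 1, 1, 1]
r1 m[E→φ1] = [1, 1, 1, 1]
r1 m[E→φ2] = [1, 1, 1, 1]
r1 m[E→φ5] = [1, 1, 1, 1]
r1 m[E→φ6] = [1, 1, 1, 1]
r1 m[E→φ7] = [1, 1, 1, 1]
r2 m[φ0→C] = [9, 9, 8, 9]
r2 m[φ0→K] = [9, 8, 9, 8]
r2 m[φ0→E] = [8, 9, 8, 9]
r2 m[φ1→R] = [9, 8, 9, 6]
r2 m[φ1→E] = [6, 8, 9, 8]
r2 m[φ2→N] = [5, 9, 8, 7]
r2 m[φ2→E] = [9, 9, 7, 7]
r2 m[φ3→K] = [1, 7, 9, 6]
r2 m[φ4→C] = [6, 5, 5, 5]
r2 m[φ5→E] = [9, 2, 1, 1]
r2 m[φ6→E] = [4, 6, 6, 3]
r2 m[φ7→E] = [9, 7, 5, 9]
r2 m[C→φ0] = [6, 5, 5, 5]
r2 m[C→φ4] = [9, 9, 8, 9]
r2 m[N→φ2] = [1, 1, 1, 1]
r2 m[R→φ1] = [1, 1, 1, 1]
r2 m[K→φ0] = [1, 7, 9, 6]
r2 m[K→φ3] = [9, 8, 9, 8]
r2 m[E→φ0] = [17496, 6048, 1890, 1512]
r2 m[E→φ1] = [23328, 6804, 1680, 1701]
r2 m[E→φ2] = [15552, 6048, 2160, 1944]
r2 m[E→φ5] = [15552, 27216, 15120, 13608]
r2 m[E→φ6] = [34992, 9072, 2520, 4536]
r2 m[E→φ7] = [15552, 7776, 3024, 1512]
r3 m[φ0→C] = [435456, 1259712, 1259712, 524880]
r3 m[φ0→K] = [612360, 612360, 699840, 699840]
r3 m[φ0→E] = [360, 432, 432, 486]
r3 m[φ1→R] = [93312, 116640, 69984, 139968]
r3 m[φ1→E] = [6, 8, 9, 8]
r3 m[φ2→N] = [18144, 139968, 124416, 108864]
r3 m[φ2→E] = [9, 9, 7, 7]
r3 m[φ3→K] = [1, 7, 9, 6]
r3 m[φ4→C] = [6, 5, 5, 5]
r3 m[φ5→E] = [9, 2, 1, 1]
r3 m[φ6→E] = [4, 6, 6, 3]
r3 m[φ7→E] = [9, 7, 5, 9]
r3 m[C→φ0] = [6, 5, 5, 5]
r3 m[C→φ4] = [9, 9, 8, 9]
r3 m[N→φ2] = [1, 1, 1, 1]
r3 m[R→φ1] = [1, 1, 1, 1]
r3 m[K→φ0] = [1, 7, 9, 6]
r3 m[K→φ3] = [9, 8, 9, 8]
r3 m[E→φ0] = [17496, 6048, 1890, 1512]
r3 m[E→φ1] = [23328, 6804, 1680, 1701]
r3 m[E→φ2] = [15552, 6048, 2160, 1944]
r3 m[E→φ5] = [15552, 27216, 15120, 13608]
r3 m[E→φ6] = [34992, 9072, 2520, 4536]
r3 m[E→φ7] = [15552, 7776, 3024, 1512]
r4 m[φ0→C] = [435456, 1259712, 1259712, 524880]
r4 m[φ0→K] = [612360, 612360, 699840, 699840]
r4 m[φ0→E] = [360, 432, 432, 486]
r4 m[φ1→R] = [93312, 116640, 69984, 139968]
r4 m[φ1→E] = [6, 8, 9, 8]
r4 m[φ2→N] = [18144, 139968, 124416, 108864]
r4 m[φ2→E] = [9, 9, 7, 7]
r4 m[φ3→K] = [1, 7, 9, 6]
r4 m[φ4→C] = [6, 5, 5, 5]
r4 m[φ5→E] = [9, 2, 1, 1]
r4 m[φ6→E] = [4, 6, 6, 3]
r4 m[φ7→E] = [9, 7, 5, 9]
r4 m[C→φ0] = [6, 5, 5, 5]
r4 m[C→φ4] = [435456, 1259712, 1259712, 524880]
r4 m[N→φ2] = [1, 1, 1, 1]
r4 m[R→φ1] = [1, 1, 1, 1]
r4 m[K→φ0] = [1, 7, 9, 6]
r4 m[K→φ3] = [612360, 612360, 699840, 699840]
r4 m[E→φ0] = [17496, 6048, 1890, 1512]
r4 m[E→φ1] = [1049760, 326592, 90720, 91854]
r4 m[E→φ2] = [699840, 290304, 116640, 104976]
r4 m[E→φ5] = [699840, 1306368, 816480, 734832]
r4 m[E→φ6] = [1574640, 435456, 136080, 244944]
r4 m[E→φ7] = [699840, 373248, 163296, 81648]
r5 m[φ0→C] = [435456, 1259712, 1259712, 524880]
r5 m[φ0→K] = [612360, 612360, 699840, 699840]
r5 m[φ0→E] = [360, 432, 432, 486]
r5 m[φ1→R] = [4199040, 5248800, 3149280, 6298560]
r5 m[φ1→E] = [6, 8, 9, 8]
r5 m[φ2→N] = [870912, 6298560, 5598720, 4898880]
r5 m[φ2→E] = [9, 9, 7, 7]
r5 m[φ3→K] = [1, 7, 9, 6]
r5 m[φ4→C] = [6, 5, 5, 5]
r5 m[φ5→E] = [9, 2, 1, 1]
r5 m[φ6→E] = [4, 6, 6, 3]
r5 m[φ7→E] = [9, 7, 5, 9]
r5 m[C→φ0] = [6, 5, 5, 5]
r5 m[C→φ4] = [435456, 1259712, 1259712, 524880]
r5 m[N→φ2] = [1, 1, 1, 1]
r5 m[R→φ1] = [1, 1, 1, 1]
r5 m[K→φ0] = [1, 7, 9, 6]
r5 m[K→φ3] = [612360, 612360, 699840, 699840]
r5 m[E→φ0] = [17496, 6048, 1890, 1512]
r5 m[E→φ1] = [1049760, 326592, 90720, 91854]
r5 m[E→φ2] = [699840, 290304, 116640, 104976]
r5 m[E→φ5] = [699840, 1306368, 816480, 734832]
r5 m[E→φ6] = [1574640, 435456, 136080, 244944]
r5 m[E→φ7] = [699840, 373248, 163296, 81648]
r6 m[φ0→C] = [435456, 1259712, 1259712, 524880]
r6 m[φ0→K] = [612360, 612360, 699840, 699840]
r6 m[φ0→E] = [360, 432, 432, 486]
r6 m[φ1→R] = [4199040, 5248800, 3149280, 6298560]
r6 m[φ1→E] = [6, 8, 9, 8]
r6 m[φ2→N] = [870912, 6298560, 5598720, 4898880]
r6 m[φ2→E] = [9, 9, 7, 7]
r6 m[φ3→K] = [1, 7, 9, 6]
r6 m[φ4→C] = [6, 5, 5, 5]
r6 m[φ5→E] = [9, 2, 1, 1]
r6 m[φ6→E] = [4, 6, 6, 3]
r6 m[φ7→E] = [9, 7, 5, 9]
r6 m[C→φ0] = [6, 5, 5, 5]
r6 m[C→φ4] = [435456, 1259712, 1259712, 524880]
r6 m[N→φ2] = [1, 1, 1, 1]
r6 m[R→φ1] = [1, 1, 1, 1]
r6 m[K→φ0] = [1, 7, 9, 6]
r6 m[K→φ3] = [612360, 612360, 699840, 699840]
r6 m[E→φ0] = [17496, 6048, 1890, 1512]
r6 m[E→φ1] = [1049760, 326592, 90720, 91854]
r6 m[E→φ2] = [699840, 290304, 116640, 104976]
r6 m[E→φ5] = [699840, 1306368, 816480, 734832]
r6 m[E→φ6] = [1574640, 435456, 136080, 244944]
r6 m[E→φ7] = [699840, 373248, 163296, 81648]
fixed point reached at round 6
b[E] = ⊗ incoming = [6298560, 2612736, 816480, 734832]

b[E] = [6298560, 2612736, 816480, 734832]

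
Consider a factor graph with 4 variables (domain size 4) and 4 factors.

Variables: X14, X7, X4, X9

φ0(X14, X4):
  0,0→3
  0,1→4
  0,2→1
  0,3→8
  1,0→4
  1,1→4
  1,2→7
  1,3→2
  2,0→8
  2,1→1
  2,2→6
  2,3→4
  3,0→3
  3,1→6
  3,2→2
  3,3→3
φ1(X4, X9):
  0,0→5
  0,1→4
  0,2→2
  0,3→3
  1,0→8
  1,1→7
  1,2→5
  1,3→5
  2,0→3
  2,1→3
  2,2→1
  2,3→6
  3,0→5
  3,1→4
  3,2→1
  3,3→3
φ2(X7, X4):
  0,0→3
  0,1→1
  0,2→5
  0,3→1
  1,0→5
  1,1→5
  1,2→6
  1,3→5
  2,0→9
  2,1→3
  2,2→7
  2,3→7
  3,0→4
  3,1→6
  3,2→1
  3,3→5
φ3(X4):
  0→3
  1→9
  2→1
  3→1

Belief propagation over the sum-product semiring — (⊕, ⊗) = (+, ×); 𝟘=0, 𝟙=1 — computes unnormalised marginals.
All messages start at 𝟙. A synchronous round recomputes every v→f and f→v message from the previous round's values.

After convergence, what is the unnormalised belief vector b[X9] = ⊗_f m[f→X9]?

init: all messages = 𝟙 over 4 values
r1 m[φ0→X14] = [16, 17, 19, 14]
r1 m[φ0→X4] = [18, 15, 16, 17]
r1 m[φ1→X4] = [14, 25, 13, 13]
r1 m[φ1→X9] = [21, 18, 9, 17]
r1 m[φ2→X7] = [10, 21, 26, 16]
r1 m[φ2→X4] = [21, 15, 19, 18]
r1 m[φ3→X4] = [3, 9, 1, 1]
r1 m[X14→φ0] = [1, 1, 1, 1]
r1 m[X7→φ2] = [1, 1, 1, 1]
r1 m[X4→φ0] = [1, 1, 1, 1]
r1 m[X4→φ1] = [1, 1, 1, 1]
r1 m[X4→φ2] = [1, 1, 1, 1]
r1 m[X4→φ3] = [1, 1, 1, 1]
r1 m[X9→φ1] = [1, 1, 1, 1]
r2 m[φ0→X14] = [16, 17, 19, 14]
r2 m[φ0→X4] = [18, 15, 16, 17]
r2 m[φ1→X4] = [14, 25, 13, 13]
r2 m[φ1→X9] = [21, 18, 9, 17]
r2 m[φ2→X7] = [10, 21, 26, 16]
r2 m[φ2→X4] = [21, 15, 19, 18]
r2 m[φ3→X4] = [3, 9, 1, 1]
r2 m[X14→φ0] = [1, 1, 1, 1]
r2 m[X7→φ2] = [1, 1, 1, 1]
r2 m[X4→φ0] = [882, 3375, 247, 234]
r2 m[X4→φ1] = [1134, 2025, 304, 306]
r2 m[X4→φ2] = [756, 3375, 208, 221]
r2 m[X4→φ3] = [5292, 5625, 3952, 3978]
r2 m[X9→φ1] = [1, 1, 1, 1]
r3 m[φ0→X14] = [18265, 19225, 12849, 24092]
r3 m[φ0→X4] = [18, 15, 16, 17]
r3 m[φ1→X4] = [14, 25, 13, 13]
r3 m[φ1→X9] = [24312, 20847, 13003, 16269]
r3 m[φ2→X7] = [6904, 23008, 19932, 24587]
r3 m[φ2→X4] = [21, 15, 19, 18]
r3 m[φ3→X4] = [3, 9, 1, 1]
r3 m[X14→φ0] = [1, 1, 1, 1]
r3 m[X7→φ2] = [1, 1, 1, 1]
r3 m[X4→φ0] = [882, 3375, 247, 234]
r3 m[X4→φ1] = [1134, 2025, 304, 306]
r3 m[X4→φ2] = [756, 3375, 208, 221]
r3 m[X4→φ3] = [5292, 5625, 3952, 3978]
r3 m[X9→φ1] = [1, 1, 1, 1]
r4 m[φ0→X14] = [18265, 19225, 12849, 24092]
r4 m[φ0→X4] = [18, 15, 16, 17]
r4 m[φ1→X4] = [14, 25, 13, 13]
r4 m[φ1→X9] = [24312, 20847, 13003, 16269]
r4 m[φ2→X7] = [6904, 23008, 19932, 24587]
r4 m[φ2→X4] = [21, 15, 19, 18]
r4 m[φ3→X4] = [3, 9, 1, 1]
r4 m[X14→φ0] = [1, 1, 1, 1]
r4 m[X7→φ2] = [1, 1, 1, 1]
r4 m[X4→φ0] = [882, 3375, 247, 234]
r4 m[X4→φ1] = [1134, 2025, 304, 306]
r4 m[X4→φ2] = [756, 3375, 208, 221]
r4 m[X4→φ3] = [5292, 5625, 3952, 3978]
r4 m[X9→φ1] = [1, 1, 1, 1]
fixed point reached at round 4
b[X9] = ⊗ incoming = [24312, 20847, 13003, 16269]

b[X9] = [24312, 20847, 13003, 16269]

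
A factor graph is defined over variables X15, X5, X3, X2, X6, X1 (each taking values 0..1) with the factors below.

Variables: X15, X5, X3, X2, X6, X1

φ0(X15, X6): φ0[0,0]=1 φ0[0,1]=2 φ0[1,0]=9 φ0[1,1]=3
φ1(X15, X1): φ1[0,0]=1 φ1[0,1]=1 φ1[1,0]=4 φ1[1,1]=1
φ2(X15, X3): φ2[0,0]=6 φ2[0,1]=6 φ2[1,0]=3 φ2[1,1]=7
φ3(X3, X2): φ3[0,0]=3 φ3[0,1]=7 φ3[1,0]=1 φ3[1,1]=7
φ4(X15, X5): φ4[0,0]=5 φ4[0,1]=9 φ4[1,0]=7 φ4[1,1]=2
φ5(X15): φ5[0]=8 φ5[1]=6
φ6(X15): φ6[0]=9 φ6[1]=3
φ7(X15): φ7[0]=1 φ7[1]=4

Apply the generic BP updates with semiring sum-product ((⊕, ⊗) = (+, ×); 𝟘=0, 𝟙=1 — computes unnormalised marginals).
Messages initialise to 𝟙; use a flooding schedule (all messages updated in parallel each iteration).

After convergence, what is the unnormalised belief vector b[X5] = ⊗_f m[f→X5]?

init: all messages = 𝟙 over 2 values
r1 m[φ0→X15] = [3, 12]
r1 m[φ0→X6] = [10, 5]
r1 m[φ1→X15] = [2, 5]
r1 m[φ1→X1] = [5, 2]
r1 m[φ2→X15] = [12, 10]
r1 m[φ2→X3] = [9, 13]
r1 m[φ3→X3] = [10, 8]
r1 m[φ3→X2] = [4, 14]
r1 m[φ4→X15] = [14, 9]
r1 m[φ4→X5] = [12, 11]
r1 m[φ5→X15] = [8, 6]
r1 m[φ6→X15] = [9, 3]
r1 m[φ7→X15] = [1, 4]
r1 m[X15→φ0] = [1, 1]
r1 m[X15→φ1] = [1, 1]
r1 m[X15→φ2] = [1, 1]
r1 m[X15→φ4] = [1, 1]
r1 m[X15→φ5] = [1, 1]
r1 m[X15→φ6] = [1, 1]
r1 m[X15→φ7] = [1, 1]
r1 m[X5→φ4] = [1, 1]
r1 m[X3→φ2] = [1, 1]
r1 m[X3→φ3] = [1, 1]
r1 m[X2→φ3] = [1, 1]
r1 m[X6→φ0] = [1, 1]
r1 m[X1→φ1] = [1, 1]
r2 m[φ0→X15] = [3, 12]
r2 m[φ0→X6] = [10, 5]
r2 m[φ1→X15] = [2, 5]
r2 m[φ1→X1] = [5, 2]
r2 m[φ2→X15] = [12, 10]
r2 m[φ2→X3] = [9, 13]
r2 m[φ3→X3] = [10, 8]
r2 m[φ3→X2] = [4, 14]
r2 m[φ4→X15] = [14, 9]
r2 m[φ4→X5] = [12, 11]
r2 m[φ5→X15] = [8, 6]
r2 m[φ6→X15] = [9, 3]
r2 m[φ7→X15] = [1, 4]
r2 m[X15→φ0] = [24192, 32400]
r2 m[X15→φ1] = [36288, 77760]
r2 m[X15→φ2] = [6048, 38880]
r2 m[X15→φ4] = [5184, 43200]
r2 m[X15→φ5] = [9072, 64800]
r2 m[X15→φ6] = [8064, 129600]
r2 m[X15→φ7] = [72576, 97200]
r2 m[X5→φ4] = [1, 1]
r2 m[X3→φ2] = [10, 8]
r2 m[X3→φ3] = [9, 13]
r2 m[X2→φ3] = [1, 1]
r2 m[X6→φ0] = [1, 1]
r2 m[X1→φ1] = [1, 1]
r3 m[φ0→X15] = [3, 12]
r3 m[φ0→X6] = [315792, 145584]
r3 m[φ1→X15] = [2, 5]
r3 m[φ1→X1] = [347328, 114048]
r3 m[φ2→X15] = [108, 86]
r3 m[φ2→X3] = [152928, 308448]
r3 m[φ3→X3] = [10, 8]
r3 m[φ3→X2] = [40, 154]
r3 m[φ4→X15] = [14, 9]
r3 m[φ4→X5] = [328320, 133056]
r3 m[φ5→X15] = [8, 6]
r3 m[φ6→X15] = [9, 3]
r3 m[φ7→X15] = [1, 4]
r3 m[X15→φ0] = [24192, 32400]
r3 m[X15→φ1] = [36288, 77760]
r3 m[X15→φ2] = [6048, 38880]
r3 m[X15→φ4] = [5184, 43200]
r3 m[X15→φ5] = [9072, 64800]
r3 m[X15→φ6] = [8064, 129600]
r3 m[X15→φ7] = [72576, 97200]
r3 m[X5→φ4] = [1, 1]
r3 m[X3→φ2] = [10, 8]
r3 m[X3→φ3] = [9, 13]
r3 m[X2→φ3] = [1, 1]
r3 m[X6→φ0] = [1, 1]
r3 m[X1→φ1] = [1, 1]
r4 m[φ0→X15] = [3, 12]
r4 m[φ0→X6] = [315792, 145584]
r4 m[φ1→X15] = [2, 5]
r4 m[φ1→X1] = [347328, 114048]
r4 m[φ2→X15] = [108, 86]
r4 m[φ2→X3] = [152928, 308448]
r4 m[φ3→X3] = [10, 8]
r4 m[φ3→X2] = [40, 154]
r4 m[φ4→X15] = [14, 9]
r4 m[φ4→X5] = [328320, 133056]
r4 m[φ5→X15] = [8, 6]
r4 m[φ6→X15] = [9, 3]
r4 m[φ7→X15] = [1, 4]
r4 m[X15→φ0] = [217728, 278640]
r4 m[X15→φ1] = [326592, 668736]
r4 m[X15→φ2] = [6048, 38880]
r4 m[X15→φ4] = [46656, 371520]
r4 m[X15→φ5] = [81648, 557280]
r4 m[X15→φ6] = [72576, 1114560]
r4 m[X15→φ7] = [653184, 835920]
r4 m[X5→φ4] = [1, 1]
r4 m[X3→φ2] = [10, 8]
r4 m[X3→φ3] = [152928, 308448]
r4 m[X2→φ3] = [1, 1]
r4 m[X6→φ0] = [1, 1]
r4 m[X1→φ1] = [1, 1]
r5 m[φ0→X15] = [3, 12]
r5 m[φ0→X6] = [2725488, 1271376]
r5 m[φ1→X15] = [2, 5]
r5 m[φ1→X1] = [3001536, 995328]
r5 m[φ2→X15] = [108, 86]
r5 m[φ2→X3] = [152928, 308448]
r5 m[φ3→X3] = [10, 8]
r5 m[φ3→X2] = [767232, 3229632]
r5 m[φ4→X15] = [14, 9]
r5 m[φ4→X5] = [2833920, 1162944]
r5 m[φ5→X15] = [8, 6]
r5 m[φ6→X15] = [9, 3]
r5 m[φ7→X15] = [1, 4]
r5 m[X15→φ0] = [217728, 278640]
r5 m[X15→φ1] = [326592, 668736]
r5 m[X15→φ2] = [6048, 38880]
r5 m[X15→φ4] = [46656, 371520]
r5 m[X15→φ5] = [81648, 557280]
r5 m[X15→φ6] = [72576, 1114560]
r5 m[X15→φ7] = [653184, 835920]
r5 m[X5→φ4] = [1, 1]
r5 m[X3→φ2] = [10, 8]
r5 m[X3→φ3] = [152928, 308448]
r5 m[X2→φ3] = [1, 1]
r5 m[X6→φ0] = [1, 1]
r5 m[X1→φ1] = [1, 1]
r6 m[φ0→X15] = [3, 12]
r6 m[φ0→X6] = [2725488, 1271376]
r6 m[φ1→X15] = [2, 5]
r6 m[φ1→X1] = [3001536, 995328]
r6 m[φ2→X15] = [108, 86]
r6 m[φ2→X3] = [152928, 308448]
r6 m[φ3→X3] = [10, 8]
r6 m[φ3→X2] = [767232, 3229632]
r6 m[φ4→X15] = [14, 9]
r6 m[φ4→X5] = [2833920, 1162944]
r6 m[φ5→X15] = [8, 6]
r6 m[φ6→X15] = [9, 3]
r6 m[φ7→X15] = [1, 4]
r6 m[X15→φ0] = [217728, 278640]
r6 m[X15→φ1] = [326592, 668736]
r6 m[X15→φ2] = [6048, 38880]
r6 m[X15→φ4] = [46656, 371520]
r6 m[X15→φ5] = [81648, 557280]
r6 m[X15→φ6] = [72576, 1114560]
r6 m[X15→φ7] = [653184, 835920]
r6 m[X5→φ4] = [1, 1]
r6 m[X3→φ2] = [10, 8]
r6 m[X3→φ3] = [152928, 308448]
r6 m[X2→φ3] = [1, 1]
r6 m[X6→φ0] = [1, 1]
r6 m[X1→φ1] = [1, 1]
fixed point reached at round 6
b[X5] = ⊗ incoming = [2833920, 1162944]

b[X5] = [2833920, 1162944]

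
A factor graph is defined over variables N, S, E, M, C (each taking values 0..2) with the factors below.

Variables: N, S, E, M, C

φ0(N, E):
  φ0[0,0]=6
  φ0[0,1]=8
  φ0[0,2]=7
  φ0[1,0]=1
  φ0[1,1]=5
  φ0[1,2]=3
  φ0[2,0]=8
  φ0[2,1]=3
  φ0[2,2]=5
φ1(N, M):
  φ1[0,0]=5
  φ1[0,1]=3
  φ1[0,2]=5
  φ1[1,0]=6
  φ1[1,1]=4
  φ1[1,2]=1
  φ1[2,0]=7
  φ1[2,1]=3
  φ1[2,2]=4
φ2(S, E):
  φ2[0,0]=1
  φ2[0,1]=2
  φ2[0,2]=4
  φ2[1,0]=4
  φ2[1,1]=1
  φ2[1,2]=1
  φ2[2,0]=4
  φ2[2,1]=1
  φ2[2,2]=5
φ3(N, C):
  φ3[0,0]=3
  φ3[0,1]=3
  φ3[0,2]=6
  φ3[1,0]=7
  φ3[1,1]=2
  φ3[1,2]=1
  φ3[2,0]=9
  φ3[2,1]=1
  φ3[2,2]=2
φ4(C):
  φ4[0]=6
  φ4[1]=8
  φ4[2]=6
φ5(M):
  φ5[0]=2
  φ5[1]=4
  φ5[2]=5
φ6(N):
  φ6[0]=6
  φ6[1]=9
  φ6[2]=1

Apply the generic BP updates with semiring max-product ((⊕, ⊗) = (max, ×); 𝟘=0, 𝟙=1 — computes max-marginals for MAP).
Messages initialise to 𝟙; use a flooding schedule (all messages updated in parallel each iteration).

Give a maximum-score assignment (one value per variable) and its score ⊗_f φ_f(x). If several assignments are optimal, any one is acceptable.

init: all messages = 𝟙 over 3 values
r1 m[φ0→N] = [8, 5, 8]
r1 m[φ0→E] = [8, 8, 7]
r1 m[φ1→N] = [5, 6, 7]
r1 m[φ1→M] = [7, 4, 5]
r1 m[φ2→S] = [4, 4, 5]
r1 m[φ2→E] = [4, 2, 5]
r1 m[φ3→N] = [6, 7, 9]
r1 m[φ3→C] = [9, 3, 6]
r1 m[φ4→C] = [6, 8, 6]
r1 m[φ5→M] = [2, 4, 5]
r1 m[φ6→N] = [6, 9, 1]
r1 m[N→φ0] = [1, 1, 1]
r1 m[N→φ1] = [1, 1, 1]
r1 m[N→φ3] = [1, 1, 1]
r1 m[N→φ6] = [1, 1, 1]
r1 m[S→φ2] = [1, 1, 1]
r1 m[E→φ0] = [1, 1, 1]
r1 m[E→φ2] = [1, 1, 1]
r1 m[M→φ1] = [1, 1, 1]
r1 m[M→φ5] = [1, 1, 1]
r1 m[C→φ3] = [1, 1, 1]
r1 m[C→φ4] = [1, 1, 1]
r2 m[φ0→N] = [8, 5, 8]
r2 m[φ0→E] = [8, 8, 7]
r2 m[φ1→N] = [5, 6, 7]
r2 m[φ1→M] = [7, 4, 5]
r2 m[φ2→S] = [4, 4, 5]
r2 m[φ2→E] = [4, 2, 5]
r2 m[φ3→N] = [6, 7, 9]
r2 m[φ3→C] = [9, 3, 6]
r2 m[φ4→C] = [6, 8, 6]
r2 m[φ5→M] = [2, 4, 5]
r2 m[φ6→N] = [6, 9, 1]
r2 m[N→φ0] = [180, 378, 63]
r2 m[N→φ1] = [288, 315, 72]
r2 m[N→φ3] = [240, 270, 56]
r2 m[N→φ6] = [240, 210, 504]
r2 m[S→φ2] = [1, 1, 1]
r2 m[E→φ0] = [4, 2, 5]
r2 m[E→φ2] = [8, 8, 7]
r2 m[M→φ1] = [2, 4, 5]
r2 m[M→φ5] = [7, 4, 5]
r2 m[C→φ3] = [6, 8, 6]
r2 m[C→φ4] = [9, 3, 6]
r3 m[φ0→N] = [35, 15, 32]
r3 m[φ0→E] = [1080, 1890, 1260]
r3 m[φ1→N] = [25, 16, 20]
r3 m[φ1→M] = [1890, 1260, 1440]
r3 m[φ2→S] = [28, 32, 35]
r3 m[φ2→E] = [4, 2, 5]
r3 m[φ3→N] = [36, 42, 54]
r3 m[φ3→C] = [1890, 720, 1440]
r3 m[φ4→C] = [6, 8, 6]
r3 m[φ5→M] = [2, 4, 5]
r3 m[φ6→N] = [6, 9, 1]
r3 m[N→φ0] = [180, 378, 63]
r3 m[N→φ1] = [288, 315, 72]
r3 m[N→φ3] = [240, 270, 56]
r3 m[N→φ6] = [240, 210, 504]
r3 m[S→φ2] = [1, 1, 1]
r3 m[E→φ0] = [4, 2, 5]
r3 m[E→φ2] = [8, 8, 7]
r3 m[M→φ1] = [2, 4, 5]
r3 m[M→φ5] = [7, 4, 5]
r3 m[C→φ3] = [6, 8, 6]
r3 m[C→φ4] = [9, 3, 6]
r4 m[φ0→N] = [35, 15, 32]
r4 m[φ0→E] = [1080, 1890, 1260]
r4 m[φ1→N] = [25, 16, 20]
r4 m[φ1→M] = [1890, 1260, 1440]
r4 m[φ2→S] = [28, 32, 35]
r4 m[φ2→E] = [4, 2, 5]
r4 m[φ3→N] = [36, 42, 54]
r4 m[φ3→C] = [1890, 720, 1440]
r4 m[φ4→C] = [6, 8, 6]
r4 m[φ5→M] = [2, 4, 5]
r4 m[φ6→N] = [6, 9, 1]
r4 m[N→φ0] = [5400, 6048, 1080]
r4 m[N→φ1] = [7560, 5670, 1728]
r4 m[N→φ3] = [5250, 2160, 640]
r4 m[N→φ6] = [31500, 10080, 34560]
r4 m[S→φ2] = [1, 1, 1]
r4 m[E→φ0] = [4, 2, 5]
r4 m[E→φ2] = [1080, 1890, 1260]
r4 m[M→φ1] = [2, 4, 5]
r4 m[M→φ5] = [1890, 1260, 1440]
r4 m[C→φ3] = [6, 8, 6]
r4 m[C→φ4] = [1890, 720, 1440]
r5 m[φ0→N] = [35, 15, 32]
r5 m[φ0→E] = [32400, 43200, 37800]
r5 m[φ1→N] = [25, 16, 20]
r5 m[φ1→M] = [37800, 22680, 37800]
r5 m[φ2→S] = [5040, 4320, 6300]
r5 m[φ2→E] = [4, 2, 5]
r5 m[φ3→N] = [36, 42, 54]
r5 m[φ3→C] = [15750, 15750, 31500]
r5 m[φ4→C] = [6, 8, 6]
r5 m[φ5→M] = [2, 4, 5]
r5 m[φ6→N] = [6, 9, 1]
r5 m[N→φ0] = [5400, 6048, 1080]
r5 m[N→φ1] = [7560, 5670, 1728]
r5 m[N→φ3] = [5250, 2160, 640]
r5 m[N→φ6] = [31500, 10080, 34560]
r5 m[S→φ2] = [1, 1, 1]
r5 m[E→φ0] = [4, 2, 5]
r5 m[E→φ2] = [1080, 1890, 1260]
r5 m[M→φ1] = [2, 4, 5]
r5 m[M→φ5] = [1890, 1260, 1440]
r5 m[C→φ3] = [6, 8, 6]
r5 m[C→φ4] = [1890, 720, 1440]
r6 m[φ0→N] = [35, 15, 32]
r6 m[φ0→E] = [32400, 43200, 37800]
r6 m[φ1→N] = [25, 16, 20]
r6 m[φ1→M] = [37800, 22680, 37800]
r6 m[φ2→S] = [5040, 4320, 6300]
r6 m[φ2→E] = [4, 2, 5]
r6 m[φ3→N] = [36, 42, 54]
r6 m[φ3→C] = [15750, 15750, 31500]
r6 m[φ4→C] = [6, 8, 6]
r6 m[φ5→M] = [2, 4, 5]
r6 m[φ6→N] = [6, 9, 1]
r6 m[N→φ0] = [5400, 6048, 1080]
r6 m[N→φ1] = [7560, 5670, 1728]
r6 m[N→φ3] = [5250, 2160, 640]
r6 m[N→φ6] = [31500, 10080, 34560]
r6 m[S→φ2] = [1, 1, 1]
r6 m[E→φ0] = [4, 2, 5]
r6 m[E→φ2] = [32400, 43200, 37800]
r6 m[M→φ1] = [2, 4, 5]
r6 m[M→φ5] = [37800, 22680, 37800]
r6 m[C→φ3] = [6, 8, 6]
r6 m[C→φ4] = [15750, 15750, 31500]
r7 m[φ0→N] = [35, 15, 32]
r7 m[φ0→E] = [32400, 43200, 37800]
r7 m[φ1→N] = [25, 16, 20]
r7 m[φ1→M] = [37800, 22680, 37800]
r7 m[φ2→S] = [151200, 129600, 189000]
r7 m[φ2→E] = [4, 2, 5]
r7 m[φ3→N] = [36, 42, 54]
r7 m[φ3→C] = [15750, 15750, 31500]
r7 m[φ4→C] = [6, 8, 6]
r7 m[φ5→M] = [2, 4, 5]
r7 m[φ6→N] = [6, 9, 1]
r7 m[N→φ0] = [5400, 6048, 1080]
r7 m[N→φ1] = [7560, 5670, 1728]
r7 m[N→φ3] = [5250, 2160, 640]
r7 m[N→φ6] = [31500, 10080, 34560]
r7 m[S→φ2] = [1, 1, 1]
r7 m[E→φ0] = [4, 2, 5]
r7 m[E→φ2] = [32400, 43200, 37800]
r7 m[M→φ1] = [2, 4, 5]
r7 m[M→φ5] = [37800, 22680, 37800]
r7 m[C→φ3] = [6, 8, 6]
r7 m[C→φ4] = [15750, 15750, 31500]
r8 m[φ0→N] = [35, 15, 32]
r8 m[φ0→E] = [32400, 43200, 37800]
r8 m[φ1→N] = [25, 16, 20]
r8 m[φ1→M] = [37800, 22680, 37800]
r8 m[φ2→S] = [151200, 129600, 189000]
r8 m[φ2→E] = [4, 2, 5]
r8 m[φ3→N] = [36, 42, 54]
r8 m[φ3→C] = [15750, 15750, 31500]
r8 m[φ4→C] = [6, 8, 6]
r8 m[φ5→M] = [2, 4, 5]
r8 m[φ6→N] = [6, 9, 1]
r8 m[N→φ0] = [5400, 6048, 1080]
r8 m[N→φ1] = [7560, 5670, 1728]
r8 m[N→φ3] = [5250, 2160, 640]
r8 m[N→φ6] = [31500, 10080, 34560]
r8 m[S→φ2] = [1, 1, 1]
r8 m[E→φ0] = [4, 2, 5]
r8 m[E→φ2] = [32400, 43200, 37800]
r8 m[M→φ1] = [2, 4, 5]
r8 m[M→φ5] = [37800, 22680, 37800]
r8 m[C→φ3] = [6, 8, 6]
r8 m[C→φ4] = [15750, 15750, 31500]
fixed point reached at round 8
traceback from N: (N=0, S=2, E=2, M=2, C=2), score=189000

assignment: (N=0, S=2, E=2, M=2, C=2); score = 189000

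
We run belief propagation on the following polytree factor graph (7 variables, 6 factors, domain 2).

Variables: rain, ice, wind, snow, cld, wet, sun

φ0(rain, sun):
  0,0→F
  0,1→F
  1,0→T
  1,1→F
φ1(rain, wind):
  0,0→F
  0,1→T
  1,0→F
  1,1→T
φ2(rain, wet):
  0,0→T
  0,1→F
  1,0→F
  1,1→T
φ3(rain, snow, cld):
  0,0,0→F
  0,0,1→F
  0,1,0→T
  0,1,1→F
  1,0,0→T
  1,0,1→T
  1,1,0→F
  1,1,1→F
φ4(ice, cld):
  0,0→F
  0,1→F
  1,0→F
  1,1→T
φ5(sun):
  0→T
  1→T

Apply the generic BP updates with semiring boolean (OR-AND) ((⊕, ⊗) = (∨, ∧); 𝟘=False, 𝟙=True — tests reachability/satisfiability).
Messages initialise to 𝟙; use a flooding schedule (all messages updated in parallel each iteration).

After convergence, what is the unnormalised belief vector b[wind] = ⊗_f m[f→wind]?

b[wind] = [F, T]

init: all messages = 𝟙 over 2 values
r1 m[φ0→rain] = [F, T]
r1 m[φ0→sun] = [T, F]
r1 m[φ1→rain] = [T, T]
r1 m[φ1→wind] = [F, T]
r1 m[φ2→rain] = [T, T]
r1 m[φ2→wet] = [T, T]
r1 m[φ3→rain] = [T, T]
r1 m[φ3→snow] = [T, T]
r1 m[φ3→cld] = [T, T]
r1 m[φ4→ice] = [F, T]
r1 m[φ4→cld] = [F, T]
r1 m[φ5→sun] = [T, T]
r1 m[rain→φ0] = [T, T]
r1 m[rain→φ1] = [T, T]
r1 m[rain→φ2] = [T, T]
r1 m[rain→φ3] = [T, T]
r1 m[ice→φ4] = [T, T]
r1 m[wind→φ1] = [T, T]
r1 m[snow→φ3] = [T, T]
r1 m[cld→φ3] = [T, T]
r1 m[cld→φ4] = [T, T]
r1 m[wet→φ2] = [T, T]
r1 m[sun→φ0] = [T, T]
r1 m[sun→φ5] = [T, T]
r2 m[φ0→rain] = [F, T]
r2 m[φ0→sun] = [T, F]
r2 m[φ1→rain] = [T, T]
r2 m[φ1→wind] = [F, T]
r2 m[φ2→rain] = [T, T]
r2 m[φ2→wet] = [T, T]
r2 m[φ3→rain] = [T, T]
r2 m[φ3→snow] = [T, T]
r2 m[φ3→cld] = [T, T]
r2 m[φ4→ice] = [F, T]
r2 m[φ4→cld] = [F, T]
r2 m[φ5→sun] = [T, T]
r2 m[rain→φ0] = [T, T]
r2 m[rain→φ1] = [F, T]
r2 m[rain→φ2] = [F, T]
r2 m[rain→φ3] = [F, T]
r2 m[ice→φ4] = [T, T]
r2 m[wind→φ1] = [T, T]
r2 m[snow→φ3] = [T, T]
r2 m[cld→φ3] = [F, T]
r2 m[cld→φ4] = [T, T]
r2 m[wet→φ2] = [T, T]
r2 m[sun→φ0] = [T, T]
r2 m[sun→φ5] = [T, F]
r3 m[φ0→rain] = [F, T]
r3 m[φ0→sun] = [T, F]
r3 m[φ1→rain] = [T, T]
r3 m[φ1→wind] = [F, T]
r3 m[φ2→rain] = [T, T]
r3 m[φ2→wet] = [F, T]
r3 m[φ3→rain] = [F, T]
r3 m[φ3→snow] = [T, F]
r3 m[φ3→cld] = [T, T]
r3 m[φ4→ice] = [F, T]
r3 m[φ4→cld] = [F, T]
r3 m[φ5→sun] = [T, T]
r3 m[rain→φ0] = [T, T]
r3 m[rain→φ1] = [F, T]
r3 m[rain→φ2] = [F, T]
r3 m[rain→φ3] = [F, T]
r3 m[ice→φ4] = [T, T]
r3 m[wind→φ1] = [T, T]
r3 m[snow→φ3] = [T, T]
r3 m[cld→φ3] = [F, T]
r3 m[cld→φ4] = [T, T]
r3 m[wet→φ2] = [T, T]
r3 m[sun→φ0] = [T, T]
r3 m[sun→φ5] = [T, F]
r4 m[φ0→rain] = [F, T]
r4 m[φ0→sun] = [T, F]
r4 m[φ1→rain] = [T, T]
r4 m[φ1→wind] = [F, T]
r4 m[φ2→rain] = [T, T]
r4 m[φ2→wet] = [F, T]
r4 m[φ3→rain] = [F, T]
r4 m[φ3→snow] = [T, F]
r4 m[φ3→cld] = [T, T]
r4 m[φ4→ice] = [F, T]
r4 m[φ4→cld] = [F, T]
r4 m[φ5→sun] = [T, T]
r4 m[rain→φ0] = [F, T]
r4 m[rain→φ1] = [F, T]
r4 m[rain→φ2] = [F, T]
r4 m[rain→φ3] = [F, T]
r4 m[ice→φ4] = [T, T]
r4 m[wind→φ1] = [T, T]
r4 m[snow→φ3] = [T, T]
r4 m[cld→φ3] = [F, T]
r4 m[cld→φ4] = [T, T]
r4 m[wet→φ2] = [T, T]
r4 m[sun→φ0] = [T, T]
r4 m[sun→φ5] = [T, F]
r5 m[φ0→rain] = [F, T]
r5 m[φ0→sun] = [T, F]
r5 m[φ1→rain] = [T, T]
r5 m[φ1→wind] = [F, T]
r5 m[φ2→rain] = [T, T]
r5 m[φ2→wet] = [F, T]
r5 m[φ3→rain] = [F, T]
r5 m[φ3→snow] = [T, F]
r5 m[φ3→cld] = [T, T]
r5 m[φ4→ice] = [F, T]
r5 m[φ4→cld] = [F, T]
r5 m[φ5→sun] = [T, T]
r5 m[rain→φ0] = [F, T]
r5 m[rain→φ1] = [F, T]
r5 m[rain→φ2] = [F, T]
r5 m[rain→φ3] = [F, T]
r5 m[ice→φ4] = [T, T]
r5 m[wind→φ1] = [T, T]
r5 m[snow→φ3] = [T, T]
r5 m[cld→φ3] = [F, T]
r5 m[cld→φ4] = [T, T]
r5 m[wet→φ2] = [T, T]
r5 m[sun→φ0] = [T, T]
r5 m[sun→φ5] = [T, F]
fixed point reached at round 5
b[wind] = ⊗ incoming = [F, T]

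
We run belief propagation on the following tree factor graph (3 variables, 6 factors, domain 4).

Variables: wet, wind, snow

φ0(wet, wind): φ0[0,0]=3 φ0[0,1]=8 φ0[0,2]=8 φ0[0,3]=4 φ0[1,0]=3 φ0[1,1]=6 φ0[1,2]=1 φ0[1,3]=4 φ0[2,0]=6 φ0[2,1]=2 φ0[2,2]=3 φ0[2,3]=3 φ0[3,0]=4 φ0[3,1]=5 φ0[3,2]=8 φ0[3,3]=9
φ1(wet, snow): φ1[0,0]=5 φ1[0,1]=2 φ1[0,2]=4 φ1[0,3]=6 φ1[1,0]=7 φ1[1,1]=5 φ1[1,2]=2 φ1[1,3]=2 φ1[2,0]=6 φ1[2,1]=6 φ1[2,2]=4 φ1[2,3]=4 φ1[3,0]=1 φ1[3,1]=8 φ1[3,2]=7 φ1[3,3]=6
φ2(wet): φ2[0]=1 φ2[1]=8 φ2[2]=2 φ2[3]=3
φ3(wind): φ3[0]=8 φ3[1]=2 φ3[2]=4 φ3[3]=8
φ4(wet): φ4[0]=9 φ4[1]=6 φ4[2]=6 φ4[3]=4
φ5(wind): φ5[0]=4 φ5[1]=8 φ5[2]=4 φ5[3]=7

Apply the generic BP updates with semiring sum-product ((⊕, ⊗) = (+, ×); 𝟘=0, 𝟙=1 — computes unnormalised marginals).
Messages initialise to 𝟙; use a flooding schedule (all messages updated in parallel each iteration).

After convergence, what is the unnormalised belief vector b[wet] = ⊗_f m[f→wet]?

init: all messages = 𝟙 over 4 values
r1 m[φ0→wet] = [23, 14, 14, 26]
r1 m[φ0→wind] = [16, 21, 20, 20]
r1 m[φ1→wet] = [17, 16, 20, 22]
r1 m[φ1→snow] = [19, 21, 17, 18]
r1 m[φ2→wet] = [1, 8, 2, 3]
r1 m[φ3→wind] = [8, 2, 4, 8]
r1 m[φ4→wet] = [9, 6, 6, 4]
r1 m[φ5→wind] = [4, 8, 4, 7]
r1 m[wet→φ0] = [1, 1, 1, 1]
r1 m[wet→φ1] = [1, 1, 1, 1]
r1 m[wet→φ2] = [1, 1, 1, 1]
r1 m[wet→φ4] = [1, 1, 1, 1]
r1 m[wind→φ0] = [1, 1, 1, 1]
r1 m[wind→φ3] = [1, 1, 1, 1]
r1 m[wind→φ5] = [1, 1, 1, 1]
r1 m[snow→φ1] = [1, 1, 1, 1]
r2 m[φ0→wet] = [23, 14, 14, 26]
r2 m[φ0→wind] = [16, 21, 20, 20]
r2 m[φ1→wet] = [17, 16, 20, 22]
r2 m[φ1→snow] = [19, 21, 17, 18]
r2 m[φ2→wet] = [1, 8, 2, 3]
r2 m[φ3→wind] = [8, 2, 4, 8]
r2 m[φ4→wet] = [9, 6, 6, 4]
r2 m[φ5→wind] = [4, 8, 4, 7]
r2 m[wet→φ0] = [153, 768, 240, 264]
r2 m[wet→φ1] = [207, 672, 168, 312]
r2 m[wet→φ2] = [3519, 1344, 1680, 2288]
r2 m[wet→φ4] = [391, 1792, 560, 1716]
r2 m[wind→φ0] = [32, 16, 16, 56]
r2 m[wind→φ3] = [64, 168, 80, 140]
r2 m[wind→φ5] = [128, 42, 80, 160]
r2 m[snow→φ1] = [1, 1, 1, 1]
r3 m[φ0→wet] = [576, 432, 440, 840]
r3 m[φ0→wind] = [5259, 7632, 4824, 6780]
r3 m[φ1→wet] = [17, 16, 20, 22]
r3 m[φ1→snow] = [7059, 7278, 5028, 5130]
r3 m[φ2→wet] = [1, 8, 2, 3]
r3 m[φ3→wind] = [8, 2, 4, 8]
r3 m[φ4→wet] = [9, 6, 6, 4]
r3 m[φ5→wind] = [4, 8, 4, 7]
r3 m[wet→φ0] = [153, 768, 240, 264]
r3 m[wet→φ1] = [207, 672, 168, 312]
r3 m[wet→φ2] = [3519, 1344, 1680, 2288]
r3 m[wet→φ4] = [391, 1792, 560, 1716]
r3 m[wind→φ0] = [32, 16, 16, 56]
r3 m[wind→φ3] = [64, 168, 80, 140]
r3 m[wind→φ5] = [128, 42, 80, 160]
r3 m[snow→φ1] = [1, 1, 1, 1]
r4 m[φ0→wet] = [576, 432, 440, 840]
r4 m[φ0→wind] = [5259, 7632, 4824, 6780]
r4 m[φ1→wet] = [17, 16, 20, 22]
r4 m[φ1→snow] = [7059, 7278, 5028, 5130]
r4 m[φ2→wet] = [1, 8, 2, 3]
r4 m[φ3→wind] = [8, 2, 4, 8]
r4 m[φ4→wet] = [9, 6, 6, 4]
r4 m[φ5→wind] = [4, 8, 4, 7]
r4 m[wet→φ0] = [153, 768, 240, 264]
r4 m[wet→φ1] = [5184, 20736, 5280, 10080]
r4 m[wet→φ2] = [88128, 41472, 52800, 73920]
r4 m[wet→φ4] = [9792, 55296, 17600, 55440]
r4 m[wind→φ0] = [32, 16, 16, 56]
r4 m[wind→φ3] = [21036, 61056, 19296, 47460]
r4 m[wind→φ5] = [42072, 15264, 19296, 54240]
r4 m[snow→φ1] = [1, 1, 1, 1]
r5 m[φ0→wet] = [576, 432, 440, 840]
r5 m[φ0→wind] = [5259, 7632, 4824, 6780]
r5 m[φ1→wet] = [17, 16, 20, 22]
r5 m[φ1→snow] = [212832, 226368, 153888, 154176]
r5 m[φ2→wet] = [1, 8, 2, 3]
r5 m[φ3→wind] = [8, 2, 4, 8]
r5 m[φ4→wet] = [9, 6, 6, 4]
r5 m[φ5→wind] = [4, 8, 4, 7]
r5 m[wet→φ0] = [153, 768, 240, 264]
r5 m[wet→φ1] = [5184, 20736, 5280, 10080]
r5 m[wet→φ2] = [88128, 41472, 52800, 73920]
r5 m[wet→φ4] = [9792, 55296, 17600, 55440]
r5 m[wind→φ0] = [32, 16, 16, 56]
r5 m[wind→φ3] = [21036, 61056, 19296, 47460]
r5 m[wind→φ5] = [42072, 15264, 19296, 54240]
r5 m[snow→φ1] = [1, 1, 1, 1]
r6 m[φ0→wet] = [576, 432, 440, 840]
r6 m[φ0→wind] = [5259, 7632, 4824, 6780]
r6 m[φ1→wet] = [17, 16, 20, 22]
r6 m[φ1→snow] = [212832, 226368, 153888, 154176]
r6 m[φ2→wet] = [1, 8, 2, 3]
r6 m[φ3→wind] = [8, 2, 4, 8]
r6 m[φ4→wet] = [9, 6, 6, 4]
r6 m[φ5→wind] = [4, 8, 4, 7]
r6 m[wet→φ0] = [153, 768, 240, 264]
r6 m[wet→φ1] = [5184, 20736, 5280, 10080]
r6 m[wet→φ2] = [88128, 41472, 52800, 73920]
r6 m[wet→φ4] = [9792, 55296, 17600, 55440]
r6 m[wind→φ0] = [32, 16, 16, 56]
r6 m[wind→φ3] = [21036, 61056, 19296, 47460]
r6 m[wind→φ5] = [42072, 15264, 19296, 54240]
r6 m[snow→φ1] = [1, 1, 1, 1]
fixed point reached at round 6
b[wet] = ⊗ incoming = [88128, 331776, 105600, 221760]

b[wet] = [88128, 331776, 105600, 221760]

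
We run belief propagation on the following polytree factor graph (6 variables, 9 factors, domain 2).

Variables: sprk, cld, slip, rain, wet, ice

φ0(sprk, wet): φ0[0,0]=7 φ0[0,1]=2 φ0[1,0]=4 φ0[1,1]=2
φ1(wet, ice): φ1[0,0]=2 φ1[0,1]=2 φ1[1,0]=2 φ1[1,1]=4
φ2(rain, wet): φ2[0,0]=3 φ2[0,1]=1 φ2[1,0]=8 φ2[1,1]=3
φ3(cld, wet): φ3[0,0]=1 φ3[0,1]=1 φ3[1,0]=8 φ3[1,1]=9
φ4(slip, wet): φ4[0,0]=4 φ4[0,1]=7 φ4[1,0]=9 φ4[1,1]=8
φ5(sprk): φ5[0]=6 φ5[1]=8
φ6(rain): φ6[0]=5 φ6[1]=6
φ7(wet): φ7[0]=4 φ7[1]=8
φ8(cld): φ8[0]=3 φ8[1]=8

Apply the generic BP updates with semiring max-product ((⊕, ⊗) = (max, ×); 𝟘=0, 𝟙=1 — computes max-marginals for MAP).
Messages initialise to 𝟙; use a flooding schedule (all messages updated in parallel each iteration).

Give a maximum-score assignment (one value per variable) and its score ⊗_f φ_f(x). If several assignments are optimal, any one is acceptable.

assignment: (sprk=0, cld=1, slip=1, rain=1, wet=0, ice=0); score = 9289728

init: all messages = 𝟙 over 2 values
r1 m[φ0→sprk] = [7, 4]
r1 m[φ0→wet] = [7, 2]
r1 m[φ1→wet] = [2, 4]
r1 m[φ1→ice] = [2, 4]
r1 m[φ2→rain] = [3, 8]
r1 m[φ2→wet] = [8, 3]
r1 m[φ3→cld] = [1, 9]
r1 m[φ3→wet] = [8, 9]
r1 m[φ4→slip] = [7, 9]
r1 m[φ4→wet] = [9, 8]
r1 m[φ5→sprk] = [6, 8]
r1 m[φ6→rain] = [5, 6]
r1 m[φ7→wet] = [4, 8]
r1 m[φ8→cld] = [3, 8]
r1 m[sprk→φ0] = [1, 1]
r1 m[sprk→φ5] = [1, 1]
r1 m[cld→φ3] = [1, 1]
r1 m[cld→φ8] = [1, 1]
r1 m[slip→φ4] = [1, 1]
r1 m[rain→φ2] = [1, 1]
r1 m[rain→φ6] = [1, 1]
r1 m[wet→φ0] = [1, 1]
r1 m[wet→φ1] = [1, 1]
r1 m[wet→φ2] = [1, 1]
r1 m[wet→φ3] = [1, 1]
r1 m[wet→φ4] = [1, 1]
r1 m[wet→φ7] = [1, 1]
r1 m[ice→φ1] = [1, 1]
r2 m[φ0→sprk] = [7, 4]
r2 m[φ0→wet] = [7, 2]
r2 m[φ1→wet] = [2, 4]
r2 m[φ1→ice] = [2, 4]
r2 m[φ2→rain] = [3, 8]
r2 m[φ2→wet] = [8, 3]
r2 m[φ3→cld] = [1, 9]
r2 m[φ3→wet] = [8, 9]
r2 m[φ4→slip] = [7, 9]
r2 m[φ4→wet] = [9, 8]
r2 m[φ5→sprk] = [6, 8]
r2 m[φ6→rain] = [5, 6]
r2 m[φ7→wet] = [4, 8]
r2 m[φ8→cld] = [3, 8]
r2 m[sprk→φ0] = [6, 8]
r2 m[sprk→φ5] = [7, 4]
r2 m[cld→φ3] = [3, 8]
r2 m[cld→φ8] = [1, 9]
r2 m[slip→φ4] = [1, 1]
r2 m[rain→φ2] = [5, 6]
r2 m[rain→φ6] = [3, 8]
r2 m[wet→φ0] = [4608, 6912]
r2 m[wet→φ1] = [16128, 3456]
r2 m[wet→φ2] = [4032, 4608]
r2 m[wet→φ3] = [4032, 1536]
r2 m[wet→φ4] = [3584, 1728]
r2 m[wet→φ7] = [8064, 1728]
r2 m[ice→φ1] = [1, 1]
r3 m[φ0→sprk] = [32256, 18432]
r3 m[φ0→wet] = [42, 16]
r3 m[φ1→wet] = [2, 4]
r3 m[φ1→ice] = [32256, 32256]
r3 m[φ2→rain] = [12096, 32256]
r3 m[φ2→wet] = [48, 18]
r3 m[φ3→cld] = [4032, 32256]
r3 m[φ3→wet] = [64, 72]
r3 m[φ4→slip] = [14336, 32256]
r3 m[φ4→wet] = [9, 8]
r3 m[φ5→sprk] = [6, 8]
r3 m[φ6→rain] = [5, 6]
r3 m[φ7→wet] = [4, 8]
r3 m[φ8→cld] = [3, 8]
r3 m[sprk→φ0] = [6, 8]
r3 m[sprk→φ5] = [7, 4]
r3 m[cld→φ3] = [3, 8]
r3 m[cld→φ8] = [1, 9]
r3 m[slip→φ4] = [1, 1]
r3 m[rain→φ2] = [5, 6]
r3 m[rain→φ6] = [3, 8]
r3 m[wet→φ0] = [4608, 6912]
r3 m[wet→φ1] = [16128, 3456]
r3 m[wet→φ2] = [4032, 4608]
r3 m[wet→φ3] = [4032, 1536]
r3 m[wet→φ4] = [3584, 1728]
r3 m[wet→φ7] = [8064, 1728]
r3 m[ice→φ1] = [1, 1]
r4 m[φ0→sprk] = [32256, 18432]
r4 m[φ0→wet] = [42, 16]
r4 m[φ1→wet] = [2, 4]
r4 m[φ1→ice] = [32256, 32256]
r4 m[φ2→rain] = [12096, 32256]
r4 m[φ2→wet] = [48, 18]
r4 m[φ3→cld] = [4032, 32256]
r4 m[φ3→wet] = [64, 72]
r4 m[φ4→slip] = [14336, 32256]
r4 m[φ4→wet] = [9, 8]
r4 m[φ5→sprk] = [6, 8]
r4 m[φ6→rain] = [5, 6]
r4 m[φ7→wet] = [4, 8]
r4 m[φ8→cld] = [3, 8]
r4 m[sprk→φ0] = [6, 8]
r4 m[sprk→φ5] = [32256, 18432]
r4 m[cld→φ3] = [3, 8]
r4 m[cld→φ8] = [4032, 32256]
r4 m[slip→φ4] = [1, 1]
r4 m[rain→φ2] = [5, 6]
r4 m[rain→φ6] = [12096, 32256]
r4 m[wet→φ0] = [221184, 331776]
r4 m[wet→φ1] = [4644864, 1327104]
r4 m[wet→φ2] = [193536, 294912]
r4 m[wet→φ3] = [145152, 73728]
r4 m[wet→φ4] = [1032192, 663552]
r4 m[wet→φ7] = [2322432, 663552]
r4 m[ice→φ1] = [1, 1]
r5 m[φ0→sprk] = [1548288, 884736]
r5 m[φ0→wet] = [42, 16]
r5 m[φ1→wet] = [2, 4]
r5 m[φ1→ice] = [9289728, 9289728]
r5 m[φ2→rain] = [580608, 1548288]
r5 m[φ2→wet] = [48, 18]
r5 m[φ3→cld] = [145152, 1161216]
r5 m[φ3→wet] = [64, 72]
r5 m[φ4→slip] = [4644864, 9289728]
r5 m[φ4→wet] = [9, 8]
r5 m[φ5→sprk] = [6, 8]
r5 m[φ6→rain] = [5, 6]
r5 m[φ7→wet] = [4, 8]
r5 m[φ8→cld] = [3, 8]
r5 m[sprk→φ0] = [6, 8]
r5 m[sprk→φ5] = [32256, 18432]
r5 m[cld→φ3] = [3, 8]
r5 m[cld→φ8] = [4032, 32256]
r5 m[slip→φ4] = [1, 1]
r5 m[rain→φ2] = [5, 6]
r5 m[rain→φ6] = [12096, 32256]
r5 m[wet→φ0] = [221184, 331776]
r5 m[wet→φ1] = [4644864, 1327104]
r5 m[wet→φ2] = [193536, 294912]
r5 m[wet→φ3] = [145152, 73728]
r5 m[wet→φ4] = [1032192, 663552]
r5 m[wet→φ7] = [2322432, 663552]
r5 m[ice→φ1] = [1, 1]
r6 m[φ0→sprk] = [1548288, 884736]
r6 m[φ0→wet] = [42, 16]
r6 m[φ1→wet] = [2, 4]
r6 m[φ1→ice] = [9289728, 9289728]
r6 m[φ2→rain] = [580608, 1548288]
r6 m[φ2→wet] = [48, 18]
r6 m[φ3→cld] = [145152, 1161216]
r6 m[φ3→wet] = [64, 72]
r6 m[φ4→slip] = [4644864, 9289728]
r6 m[φ4→wet] = [9, 8]
r6 m[φ5→sprk] = [6, 8]
r6 m[φ6→rain] = [5, 6]
r6 m[φ7→wet] = [4, 8]
r6 m[φ8→cld] = [3, 8]
r6 m[sprk→φ0] = [6, 8]
r6 m[sprk→φ5] = [1548288, 884736]
r6 m[cld→φ3] = [3, 8]
r6 m[cld→φ8] = [145152, 1161216]
r6 m[slip→φ4] = [1, 1]
r6 m[rain→φ2] = [5, 6]
r6 m[rain→φ6] = [580608, 1548288]
r6 m[wet→φ0] = [221184, 331776]
r6 m[wet→φ1] = [4644864, 1327104]
r6 m[wet→φ2] = [193536, 294912]
r6 m[wet→φ3] = [145152, 73728]
r6 m[wet→φ4] = [1032192, 663552]
r6 m[wet→φ7] = [2322432, 663552]
r6 m[ice→φ1] = [1, 1]
r7 m[φ0→sprk] = [1548288, 884736]
r7 m[φ0→wet] = [42, 16]
r7 m[φ1→wet] = [2, 4]
r7 m[φ1→ice] = [9289728, 9289728]
r7 m[φ2→rain] = [580608, 1548288]
r7 m[φ2→wet] = [48, 18]
r7 m[φ3→cld] = [145152, 1161216]
r7 m[φ3→wet] = [64, 72]
r7 m[φ4→slip] = [4644864, 9289728]
r7 m[φ4→wet] = [9, 8]
r7 m[φ5→sprk] = [6, 8]
r7 m[φ6→rain] = [5, 6]
r7 m[φ7→wet] = [4, 8]
r7 m[φ8→cld] = [3, 8]
r7 m[sprk→φ0] = [6, 8]
r7 m[sprk→φ5] = [1548288, 884736]
r7 m[cld→φ3] = [3, 8]
r7 m[cld→φ8] = [145152, 1161216]
r7 m[slip→φ4] = [1, 1]
r7 m[rain→φ2] = [5, 6]
r7 m[rain→φ6] = [580608, 1548288]
r7 m[wet→φ0] = [221184, 331776]
r7 m[wet→φ1] = [4644864, 1327104]
r7 m[wet→φ2] = [193536, 294912]
r7 m[wet→φ3] = [145152, 73728]
r7 m[wet→φ4] = [1032192, 663552]
r7 m[wet→φ7] = [2322432, 663552]
r7 m[ice→φ1] = [1, 1]
fixed point reached at round 7
traceback from sprk: (sprk=0, cld=1, slip=1, rain=1, wet=0, ice=0), score=9289728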